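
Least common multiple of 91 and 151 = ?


GCD(91, 151) = 1
LCM = 91*151/1 = 13741/1 = 13741

LCM = 13741


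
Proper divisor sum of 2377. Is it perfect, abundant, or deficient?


Proper divisors: 1
Sum = 1 = 1
1 < 2377 → deficient

s(2377) = 1 (deficient)


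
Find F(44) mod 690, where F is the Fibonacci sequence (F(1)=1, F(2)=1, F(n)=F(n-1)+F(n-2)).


F(k) mod 690 for k=1..44:
1, 1, 2, 3, 5, 8, 13, 21, 34, 55, 89, 144, 233, 377, 610, 297, 217, 514, 41, 555, 596, 461, 367, 138, 505, 643, 458, 411, 179, 590, 79, 669, 58, 37, 95, 132, 227, 359, 586, 255, 151, 406, 557, 273
F(44) mod 690 = 273


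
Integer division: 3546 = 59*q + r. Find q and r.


3546 = 59 * 60 + 6
Check: 3540 + 6 = 3546

q = 60, r = 6


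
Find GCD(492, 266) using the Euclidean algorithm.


492 = 1 * 266 + 226
266 = 1 * 226 + 40
226 = 5 * 40 + 26
40 = 1 * 26 + 14
26 = 1 * 14 + 12
14 = 1 * 12 + 2
12 = 6 * 2 + 0
GCD = 2


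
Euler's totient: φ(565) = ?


565 = 5 × 113
Prime factors: 5, 113
φ(565) = 565 × (1-1/5) × (1-1/113)
= 565 × 4/5 × 112/113 = 448

φ(565) = 448


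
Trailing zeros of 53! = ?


floor(53/5) = 10
floor(53/25) = 2
Total = 12

12 trailing zeros


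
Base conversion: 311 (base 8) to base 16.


311 (base 8) = 201 (decimal)
201 (decimal) = C9 (base 16)


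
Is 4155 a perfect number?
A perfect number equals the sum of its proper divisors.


Proper divisors of 4155: 1, 3, 5, 15, 277, 831, 1385
Sum = 1 + 3 + 5 + 15 + 277 + 831 + 1385 = 2517

No, 4155 is not perfect (2517 ≠ 4155)


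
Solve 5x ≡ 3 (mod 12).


GCD(5, 12) = 1, unique solution
a^(-1) mod 12 = 5
x = 5 * 3 mod 12 = 3

x ≡ 3 (mod 12)


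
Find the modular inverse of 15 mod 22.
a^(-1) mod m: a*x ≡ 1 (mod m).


Use the extended Euclidean algorithm on (22, 15); each row r = 22*s + 15*t:
r=22, s=1, t=0
r=15, s=0, t=1
q=1: r=7, s=1, t=-1   [22*(1) + 15*(-1) = 7]
q=2: r=1, s=-2, t=3   [22*(-2) + 15*(3) = 1]
q=7: r=0, s=15, t=-22   [22*(15) + 15*(-22) = 0]
GCD = 1 with t = 3, so 15*(3) ≡ 1 (mod 22)
Inverse = 3 mod 22 = 3
Check: 15 * 3 = 45 ≡ 1 (mod 22)

15^(-1) ≡ 3 (mod 22)


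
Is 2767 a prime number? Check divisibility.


Check divisors up to sqrt(2767) = 52.6023
No divisors found.
2767 is prime.

Yes, 2767 is prime


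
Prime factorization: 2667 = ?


2667 / 3 = 889
889 / 7 = 127
127 / 127 = 1
2667 = 3 × 7 × 127


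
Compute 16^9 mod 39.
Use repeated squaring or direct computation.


16^1 mod 39 = 16
16^2 mod 39 = 22
16^3 mod 39 = 1
16^4 mod 39 = 16
16^5 mod 39 = 22
16^6 mod 39 = 1
16^7 mod 39 = 16
16^8 mod 39 = 22
16^9 mod 39 = 1


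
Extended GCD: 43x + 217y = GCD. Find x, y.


Tabular extended Euclidean (each row: r = 43*s + 217*t):
r=43, s=1, t=0
r=217, s=0, t=1
q=0: r=43, s=1, t=0   [43*(1) + 217*(0) = 43]
q=5: r=2, s=-5, t=1   [43*(-5) + 217*(1) = 2]
q=21: r=1, s=106, t=-21   [43*(106) + 217*(-21) = 1]
q=2: r=0, s=-217, t=43   [43*(-217) + 217*(43) = 0]
GCD = 1; from the row with r=1: x=106, y=-21
Check: 43*(106) + 217*(-21) = 4558 - 4557 = 1

GCD = 1, x = 106, y = -21


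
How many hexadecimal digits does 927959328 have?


927959328 in base 16 = 374F8920
Number of digits = 8

8 digits (base 16)


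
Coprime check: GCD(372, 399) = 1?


Euclidean algorithm:
399 = 1 * 372 + 27
372 = 13 * 27 + 21
27 = 1 * 21 + 6
21 = 3 * 6 + 3
6 = 2 * 3 + 0
GCD(372, 399) = 3

No, not coprime (GCD = 3)


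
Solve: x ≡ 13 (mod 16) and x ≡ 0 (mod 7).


M = 16*7 = 112
M1 = M/16 = 7, M2 = M/7 = 16
M1^(-1) mod 16 = 7, M2^(-1) mod 7 = 4
x = 13*7*7 + 0*16*4 = 637
637 mod 112 = 77
Check: 77 mod 16 = 13 ✓, 77 mod 7 = 0 ✓

x ≡ 77 (mod 112)


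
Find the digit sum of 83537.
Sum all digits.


8 + 3 + 5 + 3 + 7 = 26


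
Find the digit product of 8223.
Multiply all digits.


8 × 2 × 2 × 3 = 96


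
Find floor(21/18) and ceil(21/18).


21/18 = 1.1667
floor = 1
ceil = 2

floor = 1, ceil = 2


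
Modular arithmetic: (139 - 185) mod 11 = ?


139 - 185 = -46
-46 mod 11 = 9


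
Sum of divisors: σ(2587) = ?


Divisors of 2587: 1, 13, 199, 2587
Sum = 1 + 13 + 199 + 2587 = 2800

σ(2587) = 2800


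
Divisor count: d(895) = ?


895 = 5^1 × 179^1
d(895) = (1+1) × (1+1) = 4

4 divisors


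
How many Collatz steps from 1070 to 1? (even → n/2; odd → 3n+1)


1070 → 535 → 1606 → 803 → 2410 → 1205 → 3616 → 1808 → 904 → 452 → 226 → 113 → 340 → 170 → 85 → 256 → 128 → 64 → 32 → 16 → 8 → 4 → 2 → 1
Total steps = 23

23 steps


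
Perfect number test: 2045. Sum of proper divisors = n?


Proper divisors of 2045: 1, 5, 409
Sum = 1 + 5 + 409 = 415

No, 2045 is not perfect (415 ≠ 2045)


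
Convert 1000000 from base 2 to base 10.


1000000 (base 2) = 64 (decimal)
64 (decimal) = 64 (base 10)


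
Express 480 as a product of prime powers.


480 / 2 = 240
240 / 2 = 120
120 / 2 = 60
60 / 2 = 30
30 / 2 = 15
15 / 3 = 5
5 / 5 = 1
480 = 2^5 × 3 × 5


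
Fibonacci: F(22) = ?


Sequence: 1, 1, 2, 3, 5, 8, 13, 21, 34, 55, 89, 144, 233, 377, 610, 987, 1597, 2584, 4181, 6765, 10946, 17711
F(22) = 17711


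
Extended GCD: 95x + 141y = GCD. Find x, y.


Tabular extended Euclidean (each row: r = 95*s + 141*t):
r=95, s=1, t=0
r=141, s=0, t=1
q=0: r=95, s=1, t=0   [95*(1) + 141*(0) = 95]
q=1: r=46, s=-1, t=1   [95*(-1) + 141*(1) = 46]
q=2: r=3, s=3, t=-2   [95*(3) + 141*(-2) = 3]
q=15: r=1, s=-46, t=31   [95*(-46) + 141*(31) = 1]
q=3: r=0, s=141, t=-95   [95*(141) + 141*(-95) = 0]
GCD = 1; from the row with r=1: x=-46, y=31
Check: 95*(-46) + 141*(31) = -4370 + 4371 = 1

GCD = 1, x = -46, y = 31


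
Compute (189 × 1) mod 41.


189 × 1 = 189
189 mod 41 = 25


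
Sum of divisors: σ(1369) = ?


Divisors of 1369: 1, 37, 1369
Sum = 1 + 37 + 1369 = 1407

σ(1369) = 1407


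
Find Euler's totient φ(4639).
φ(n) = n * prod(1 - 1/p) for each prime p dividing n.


4639 = 4639
Prime factors: 4639
φ(4639) = 4639 × (1-1/4639)
= 4639 × 4638/4639 = 4638

φ(4639) = 4638


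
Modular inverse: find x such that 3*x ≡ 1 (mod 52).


Use the extended Euclidean algorithm on (52, 3); each row r = 52*s + 3*t:
r=52, s=1, t=0
r=3, s=0, t=1
q=17: r=1, s=1, t=-17   [52*(1) + 3*(-17) = 1]
q=3: r=0, s=-3, t=52   [52*(-3) + 3*(52) = 0]
GCD = 1 with t = -17, so 3*(-17) ≡ 1 (mod 52)
Inverse = -17 mod 52 = 35
Check: 3 * 35 = 105 ≡ 1 (mod 52)

3^(-1) ≡ 35 (mod 52)


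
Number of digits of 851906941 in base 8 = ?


851906941 in base 8 = 6261610575
Number of digits = 10

10 digits (base 8)


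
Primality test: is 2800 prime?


2800 / 2 = 1400 (exact division)
2800 is NOT prime.

No, 2800 is not prime


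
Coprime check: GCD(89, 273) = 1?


Euclidean algorithm:
273 = 3 * 89 + 6
89 = 14 * 6 + 5
6 = 1 * 5 + 1
5 = 5 * 1 + 0
GCD(89, 273) = 1

Yes, coprime (GCD = 1)


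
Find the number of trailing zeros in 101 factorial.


floor(101/5) = 20
floor(101/25) = 4
Total = 24

24 trailing zeros


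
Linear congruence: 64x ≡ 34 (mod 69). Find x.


GCD(64, 69) = 1, unique solution
a^(-1) mod 69 = 55
x = 55 * 34 mod 69 = 7

x ≡ 7 (mod 69)


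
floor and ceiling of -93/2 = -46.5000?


-93/2 = -46.5000
floor = -47
ceil = -46

floor = -47, ceil = -46


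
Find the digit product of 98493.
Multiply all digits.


9 × 8 × 4 × 9 × 3 = 7776


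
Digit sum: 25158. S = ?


2 + 5 + 1 + 5 + 8 = 21


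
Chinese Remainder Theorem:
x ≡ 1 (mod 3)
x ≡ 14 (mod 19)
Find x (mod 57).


M = 3*19 = 57
M1 = M/3 = 19, M2 = M/19 = 3
M1^(-1) mod 3 = 1, M2^(-1) mod 19 = 13
x = 1*19*1 + 14*3*13 = 565
565 mod 57 = 52
Check: 52 mod 3 = 1 ✓, 52 mod 19 = 14 ✓

x ≡ 52 (mod 57)


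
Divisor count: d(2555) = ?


2555 = 5^1 × 7^1 × 73^1
d(2555) = (1+1) × (1+1) × (1+1) = 8

8 divisors


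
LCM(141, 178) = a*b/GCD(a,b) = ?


GCD(141, 178) = 1
LCM = 141*178/1 = 25098/1 = 25098

LCM = 25098


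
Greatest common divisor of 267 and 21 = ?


267 = 12 * 21 + 15
21 = 1 * 15 + 6
15 = 2 * 6 + 3
6 = 2 * 3 + 0
GCD = 3


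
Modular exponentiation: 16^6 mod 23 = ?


16^1 mod 23 = 16
16^2 mod 23 = 3
16^3 mod 23 = 2
16^4 mod 23 = 9
16^5 mod 23 = 6
16^6 mod 23 = 4


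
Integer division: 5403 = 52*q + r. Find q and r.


5403 = 52 * 103 + 47
Check: 5356 + 47 = 5403

q = 103, r = 47


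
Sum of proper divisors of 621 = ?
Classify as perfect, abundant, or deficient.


Proper divisors: 1, 3, 9, 23, 27, 69, 207
Sum = 1 + 3 + 9 + 23 + 27 + 69 + 207 = 339
339 < 621 → deficient

s(621) = 339 (deficient)


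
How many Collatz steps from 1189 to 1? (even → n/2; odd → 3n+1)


1189 → 3568 → 1784 → 892 → 446 → 223 → 670 → 335 → 1006 → 503 → 1510 → 755 → 2266 → 1133 → 3400 → 1700 → 850 → 425 → 1276 → 638 → 319 → 958 → 479 → 1438 → 719 → 2158 → 1079 → 3238 → 1619 → 4858 → 2429 → 7288 → 3644 → 1822 → 911 → 2734 → 1367 → 4102 → 2051 → 6154 → 3077 → 9232 → 4616 → 2308 → 1154 → 577 → 1732 → 866 → 433 → 1300 → 650 → 325 → 976 → 488 → 244 → 122 → 61 → 184 → 92 → 46 → 23 → 70 → 35 → 106 → 53 → 160 → 80 → 40 → 20 → 10 → 5 → 16 → 8 → 4 → 2 → 1
Total steps = 75

75 steps


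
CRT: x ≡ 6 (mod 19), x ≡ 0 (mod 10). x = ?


M = 19*10 = 190
M1 = M/19 = 10, M2 = M/10 = 19
M1^(-1) mod 19 = 2, M2^(-1) mod 10 = 9
x = 6*10*2 + 0*19*9 = 120
120 mod 190 = 120
Check: 120 mod 19 = 6 ✓, 120 mod 10 = 0 ✓

x ≡ 120 (mod 190)


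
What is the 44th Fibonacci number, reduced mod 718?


F(k) mod 718 for k=1..44:
1, 1, 2, 3, 5, 8, 13, 21, 34, 55, 89, 144, 233, 377, 610, 269, 161, 430, 591, 303, 176, 479, 655, 416, 353, 51, 404, 455, 141, 596, 19, 615, 634, 531, 447, 260, 707, 249, 238, 487, 7, 494, 501, 277
F(44) mod 718 = 277


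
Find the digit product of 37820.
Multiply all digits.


3 × 7 × 8 × 2 × 0 = 0


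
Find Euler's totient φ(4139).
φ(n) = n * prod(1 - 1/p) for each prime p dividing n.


4139 = 4139
Prime factors: 4139
φ(4139) = 4139 × (1-1/4139)
= 4139 × 4138/4139 = 4138

φ(4139) = 4138


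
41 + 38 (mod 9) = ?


41 + 38 = 79
79 mod 9 = 7


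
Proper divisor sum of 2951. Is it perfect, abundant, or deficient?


Proper divisors: 1, 13, 227
Sum = 1 + 13 + 227 = 241
241 < 2951 → deficient

s(2951) = 241 (deficient)


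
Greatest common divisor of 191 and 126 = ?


191 = 1 * 126 + 65
126 = 1 * 65 + 61
65 = 1 * 61 + 4
61 = 15 * 4 + 1
4 = 4 * 1 + 0
GCD = 1


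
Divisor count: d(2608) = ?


2608 = 2^4 × 163^1
d(2608) = (4+1) × (1+1) = 10

10 divisors


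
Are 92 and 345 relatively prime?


Euclidean algorithm:
345 = 3 * 92 + 69
92 = 1 * 69 + 23
69 = 3 * 23 + 0
GCD(92, 345) = 23

No, not coprime (GCD = 23)


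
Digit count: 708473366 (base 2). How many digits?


708473366 in base 2 = 101010001110100111001000010110
Number of digits = 30

30 digits (base 2)


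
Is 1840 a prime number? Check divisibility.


1840 / 2 = 920 (exact division)
1840 is NOT prime.

No, 1840 is not prime


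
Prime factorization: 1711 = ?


1711 / 29 = 59
59 / 59 = 1
1711 = 29 × 59


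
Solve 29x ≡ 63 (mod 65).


GCD(29, 65) = 1, unique solution
a^(-1) mod 65 = 9
x = 9 * 63 mod 65 = 47

x ≡ 47 (mod 65)


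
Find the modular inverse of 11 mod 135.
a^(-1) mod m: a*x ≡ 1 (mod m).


Use the extended Euclidean algorithm on (135, 11); each row r = 135*s + 11*t:
r=135, s=1, t=0
r=11, s=0, t=1
q=12: r=3, s=1, t=-12   [135*(1) + 11*(-12) = 3]
q=3: r=2, s=-3, t=37   [135*(-3) + 11*(37) = 2]
q=1: r=1, s=4, t=-49   [135*(4) + 11*(-49) = 1]
q=2: r=0, s=-11, t=135   [135*(-11) + 11*(135) = 0]
GCD = 1 with t = -49, so 11*(-49) ≡ 1 (mod 135)
Inverse = -49 mod 135 = 86
Check: 11 * 86 = 946 ≡ 1 (mod 135)

11^(-1) ≡ 86 (mod 135)


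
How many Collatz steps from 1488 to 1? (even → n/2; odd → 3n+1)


1488 → 744 → 372 → 186 → 93 → 280 → 140 → 70 → 35 → 106 → 53 → 160 → 80 → 40 → 20 → 10 → 5 → 16 → 8 → 4 → 2 → 1
Total steps = 21

21 steps


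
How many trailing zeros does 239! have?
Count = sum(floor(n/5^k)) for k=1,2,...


floor(239/5) = 47
floor(239/25) = 9
floor(239/125) = 1
Total = 57

57 trailing zeros


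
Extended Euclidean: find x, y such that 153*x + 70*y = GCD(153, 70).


Tabular extended Euclidean (each row: r = 153*s + 70*t):
r=153, s=1, t=0
r=70, s=0, t=1
q=2: r=13, s=1, t=-2   [153*(1) + 70*(-2) = 13]
q=5: r=5, s=-5, t=11   [153*(-5) + 70*(11) = 5]
q=2: r=3, s=11, t=-24   [153*(11) + 70*(-24) = 3]
q=1: r=2, s=-16, t=35   [153*(-16) + 70*(35) = 2]
q=1: r=1, s=27, t=-59   [153*(27) + 70*(-59) = 1]
q=2: r=0, s=-70, t=153   [153*(-70) + 70*(153) = 0]
GCD = 1; from the row with r=1: x=27, y=-59
Check: 153*(27) + 70*(-59) = 4131 - 4130 = 1

GCD = 1, x = 27, y = -59


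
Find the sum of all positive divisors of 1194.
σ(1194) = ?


Divisors of 1194: 1, 2, 3, 6, 199, 398, 597, 1194
Sum = 1 + 2 + 3 + 6 + 199 + 398 + 597 + 1194 = 2400

σ(1194) = 2400


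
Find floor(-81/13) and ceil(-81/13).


-81/13 = -6.2308
floor = -7
ceil = -6

floor = -7, ceil = -6


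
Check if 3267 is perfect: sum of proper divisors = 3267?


Proper divisors of 3267: 1, 3, 9, 11, 27, 33, 99, 121, 297, 363, 1089
Sum = 1 + 3 + 9 + 11 + 27 + 33 + 99 + 121 + 297 + 363 + 1089 = 2053

No, 3267 is not perfect (2053 ≠ 3267)


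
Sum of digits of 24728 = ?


2 + 4 + 7 + 2 + 8 = 23


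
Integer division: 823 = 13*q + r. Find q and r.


823 = 13 * 63 + 4
Check: 819 + 4 = 823

q = 63, r = 4


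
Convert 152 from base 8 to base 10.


152 (base 8) = 106 (decimal)
106 (decimal) = 106 (base 10)


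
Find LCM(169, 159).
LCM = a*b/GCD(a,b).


GCD(169, 159) = 1
LCM = 169*159/1 = 26871/1 = 26871

LCM = 26871


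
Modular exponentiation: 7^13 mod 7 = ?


7^1 mod 7 = 0
7^2 mod 7 = 0
7^3 mod 7 = 0
7^4 mod 7 = 0
7^5 mod 7 = 0
7^6 mod 7 = 0
7^7 mod 7 = 0
7^8 mod 7 = 0
7^9 mod 7 = 0
7^10 mod 7 = 0
7^11 mod 7 = 0
7^12 mod 7 = 0
7^13 mod 7 = 0


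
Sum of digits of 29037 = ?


2 + 9 + 0 + 3 + 7 = 21


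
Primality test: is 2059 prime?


2059 / 29 = 71 (exact division)
2059 is NOT prime.

No, 2059 is not prime


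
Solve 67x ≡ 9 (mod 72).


GCD(67, 72) = 1, unique solution
a^(-1) mod 72 = 43
x = 43 * 9 mod 72 = 27

x ≡ 27 (mod 72)


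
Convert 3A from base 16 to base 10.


3A (base 16) = 58 (decimal)
58 (decimal) = 58 (base 10)


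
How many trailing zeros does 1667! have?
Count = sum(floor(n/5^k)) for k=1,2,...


floor(1667/5) = 333
floor(1667/25) = 66
floor(1667/125) = 13
floor(1667/625) = 2
Total = 414

414 trailing zeros


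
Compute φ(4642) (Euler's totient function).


4642 = 2 × 11 × 211
Prime factors: 2, 11, 211
φ(4642) = 4642 × (1-1/2) × (1-1/11) × (1-1/211)
= 4642 × 1/2 × 10/11 × 210/211 = 2100

φ(4642) = 2100


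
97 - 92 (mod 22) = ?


97 - 92 = 5
5 mod 22 = 5


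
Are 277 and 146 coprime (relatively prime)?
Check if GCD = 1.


Euclidean algorithm:
277 = 1 * 146 + 131
146 = 1 * 131 + 15
131 = 8 * 15 + 11
15 = 1 * 11 + 4
11 = 2 * 4 + 3
4 = 1 * 3 + 1
3 = 3 * 1 + 0
GCD(277, 146) = 1

Yes, coprime (GCD = 1)


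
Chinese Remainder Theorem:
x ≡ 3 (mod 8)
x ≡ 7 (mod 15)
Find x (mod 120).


M = 8*15 = 120
M1 = M/8 = 15, M2 = M/15 = 8
M1^(-1) mod 8 = 7, M2^(-1) mod 15 = 2
x = 3*15*7 + 7*8*2 = 427
427 mod 120 = 67
Check: 67 mod 8 = 3 ✓, 67 mod 15 = 7 ✓

x ≡ 67 (mod 120)


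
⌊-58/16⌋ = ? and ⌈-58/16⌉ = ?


-58/16 = -3.6250
floor = -4
ceil = -3

floor = -4, ceil = -3


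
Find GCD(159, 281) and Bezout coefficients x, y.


Tabular extended Euclidean (each row: r = 159*s + 281*t):
r=159, s=1, t=0
r=281, s=0, t=1
q=0: r=159, s=1, t=0   [159*(1) + 281*(0) = 159]
q=1: r=122, s=-1, t=1   [159*(-1) + 281*(1) = 122]
q=1: r=37, s=2, t=-1   [159*(2) + 281*(-1) = 37]
q=3: r=11, s=-7, t=4   [159*(-7) + 281*(4) = 11]
q=3: r=4, s=23, t=-13   [159*(23) + 281*(-13) = 4]
q=2: r=3, s=-53, t=30   [159*(-53) + 281*(30) = 3]
q=1: r=1, s=76, t=-43   [159*(76) + 281*(-43) = 1]
q=3: r=0, s=-281, t=159   [159*(-281) + 281*(159) = 0]
GCD = 1; from the row with r=1: x=76, y=-43
Check: 159*(76) + 281*(-43) = 12084 - 12083 = 1

GCD = 1, x = 76, y = -43


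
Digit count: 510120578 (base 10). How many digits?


510120578 has 9 digits in base 10
floor(log10(510120578)) + 1 = floor(8.7077) + 1 = 9

9 digits (base 10)


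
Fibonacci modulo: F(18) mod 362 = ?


F(k) mod 362 for k=1..18:
1, 1, 2, 3, 5, 8, 13, 21, 34, 55, 89, 144, 233, 15, 248, 263, 149, 50
F(18) mod 362 = 50


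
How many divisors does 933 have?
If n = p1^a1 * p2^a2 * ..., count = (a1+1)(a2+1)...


933 = 3^1 × 311^1
d(933) = (1+1) × (1+1) = 4

4 divisors


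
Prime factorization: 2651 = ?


2651 / 11 = 241
241 / 241 = 1
2651 = 11 × 241


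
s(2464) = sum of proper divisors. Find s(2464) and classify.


Proper divisors: 1, 2, 4, 7, 8, 11, 14, 16, 22, 28, 32, 44, 56, 77, 88, 112, 154, 176, 224, 308, 352, 616, 1232
Sum = 1 + 2 + 4 + 7 + 8 + 11 + 14 + 16 + 22 + 28 + 32 + 44 + 56 + 77 + 88 + 112 + 154 + 176 + 224 + 308 + 352 + 616 + 1232 = 3584
3584 > 2464 → abundant

s(2464) = 3584 (abundant)


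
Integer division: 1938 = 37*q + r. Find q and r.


1938 = 37 * 52 + 14
Check: 1924 + 14 = 1938

q = 52, r = 14


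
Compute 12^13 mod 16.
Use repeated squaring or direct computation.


12^1 mod 16 = 12
12^2 mod 16 = 0
12^3 mod 16 = 0
12^4 mod 16 = 0
12^5 mod 16 = 0
12^6 mod 16 = 0
12^7 mod 16 = 0
12^8 mod 16 = 0
12^9 mod 16 = 0
12^10 mod 16 = 0
12^11 mod 16 = 0
12^12 mod 16 = 0
12^13 mod 16 = 0


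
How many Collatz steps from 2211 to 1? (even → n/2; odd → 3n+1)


2211 → 6634 → 3317 → 9952 → 4976 → 2488 → 1244 → 622 → 311 → 934 → 467 → 1402 → 701 → 2104 → 1052 → 526 → 263 → 790 → 395 → 1186 → 593 → 1780 → 890 → 445 → 1336 → 668 → 334 → 167 → 502 → 251 → 754 → 377 → 1132 → 566 → 283 → 850 → 425 → 1276 → 638 → 319 → 958 → 479 → 1438 → 719 → 2158 → 1079 → 3238 → 1619 → 4858 → 2429 → 7288 → 3644 → 1822 → 911 → 2734 → 1367 → 4102 → 2051 → 6154 → 3077 → 9232 → 4616 → 2308 → 1154 → 577 → 1732 → 866 → 433 → 1300 → 650 → 325 → 976 → 488 → 244 → 122 → 61 → 184 → 92 → 46 → 23 → 70 → 35 → 106 → 53 → 160 → 80 → 40 → 20 → 10 → 5 → 16 → 8 → 4 → 2 → 1
Total steps = 94

94 steps


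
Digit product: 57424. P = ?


5 × 7 × 4 × 2 × 4 = 1120


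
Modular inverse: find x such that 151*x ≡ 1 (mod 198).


Use the extended Euclidean algorithm on (198, 151); each row r = 198*s + 151*t:
r=198, s=1, t=0
r=151, s=0, t=1
q=1: r=47, s=1, t=-1   [198*(1) + 151*(-1) = 47]
q=3: r=10, s=-3, t=4   [198*(-3) + 151*(4) = 10]
q=4: r=7, s=13, t=-17   [198*(13) + 151*(-17) = 7]
q=1: r=3, s=-16, t=21   [198*(-16) + 151*(21) = 3]
q=2: r=1, s=45, t=-59   [198*(45) + 151*(-59) = 1]
q=3: r=0, s=-151, t=198   [198*(-151) + 151*(198) = 0]
GCD = 1 with t = -59, so 151*(-59) ≡ 1 (mod 198)
Inverse = -59 mod 198 = 139
Check: 151 * 139 = 20989 ≡ 1 (mod 198)

151^(-1) ≡ 139 (mod 198)


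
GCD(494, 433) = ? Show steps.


494 = 1 * 433 + 61
433 = 7 * 61 + 6
61 = 10 * 6 + 1
6 = 6 * 1 + 0
GCD = 1


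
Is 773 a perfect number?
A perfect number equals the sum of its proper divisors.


Proper divisors of 773: 1
Sum = 1 = 1

No, 773 is not perfect (1 ≠ 773)


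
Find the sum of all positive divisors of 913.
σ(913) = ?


Divisors of 913: 1, 11, 83, 913
Sum = 1 + 11 + 83 + 913 = 1008

σ(913) = 1008


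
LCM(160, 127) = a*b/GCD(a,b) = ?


GCD(160, 127) = 1
LCM = 160*127/1 = 20320/1 = 20320

LCM = 20320


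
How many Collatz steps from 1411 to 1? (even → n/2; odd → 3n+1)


1411 → 4234 → 2117 → 6352 → 3176 → 1588 → 794 → 397 → 1192 → 596 → 298 → 149 → 448 → 224 → 112 → 56 → 28 → 14 → 7 → 22 → 11 → 34 → 17 → 52 → 26 → 13 → 40 → 20 → 10 → 5 → 16 → 8 → 4 → 2 → 1
Total steps = 34

34 steps


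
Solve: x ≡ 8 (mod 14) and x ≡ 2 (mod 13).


M = 14*13 = 182
M1 = M/14 = 13, M2 = M/13 = 14
M1^(-1) mod 14 = 13, M2^(-1) mod 13 = 1
x = 8*13*13 + 2*14*1 = 1380
1380 mod 182 = 106
Check: 106 mod 14 = 8 ✓, 106 mod 13 = 2 ✓

x ≡ 106 (mod 182)


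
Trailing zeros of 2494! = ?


floor(2494/5) = 498
floor(2494/25) = 99
floor(2494/125) = 19
floor(2494/625) = 3
Total = 619

619 trailing zeros


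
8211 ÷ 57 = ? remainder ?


8211 = 57 * 144 + 3
Check: 8208 + 3 = 8211

q = 144, r = 3


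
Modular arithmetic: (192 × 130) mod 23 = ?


192 × 130 = 24960
24960 mod 23 = 5


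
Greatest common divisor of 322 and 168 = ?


322 = 1 * 168 + 154
168 = 1 * 154 + 14
154 = 11 * 14 + 0
GCD = 14


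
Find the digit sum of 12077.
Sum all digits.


1 + 2 + 0 + 7 + 7 = 17


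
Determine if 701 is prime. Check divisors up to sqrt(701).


Check divisors up to sqrt(701) = 26.4764
No divisors found.
701 is prime.

Yes, 701 is prime


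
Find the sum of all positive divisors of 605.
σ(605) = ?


Divisors of 605: 1, 5, 11, 55, 121, 605
Sum = 1 + 5 + 11 + 55 + 121 + 605 = 798

σ(605) = 798


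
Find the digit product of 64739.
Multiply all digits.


6 × 4 × 7 × 3 × 9 = 4536


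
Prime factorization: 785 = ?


785 / 5 = 157
157 / 157 = 1
785 = 5 × 157


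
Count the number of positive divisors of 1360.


1360 = 2^4 × 5^1 × 17^1
d(1360) = (4+1) × (1+1) × (1+1) = 20

20 divisors


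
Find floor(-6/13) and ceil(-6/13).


-6/13 = -0.4615
floor = -1
ceil = 0

floor = -1, ceil = 0


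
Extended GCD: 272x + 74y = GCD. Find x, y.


Tabular extended Euclidean (each row: r = 272*s + 74*t):
r=272, s=1, t=0
r=74, s=0, t=1
q=3: r=50, s=1, t=-3   [272*(1) + 74*(-3) = 50]
q=1: r=24, s=-1, t=4   [272*(-1) + 74*(4) = 24]
q=2: r=2, s=3, t=-11   [272*(3) + 74*(-11) = 2]
q=12: r=0, s=-37, t=136   [272*(-37) + 74*(136) = 0]
GCD = 2; from the row with r=2: x=3, y=-11
Check: 272*(3) + 74*(-11) = 816 - 814 = 2

GCD = 2, x = 3, y = -11


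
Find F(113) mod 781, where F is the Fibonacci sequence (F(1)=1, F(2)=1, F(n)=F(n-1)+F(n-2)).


F(k) mod 781 for k=1..113:
1, 1, 2, 3, 5, 8, 13, 21, 34, 55, 89, 144, 233, 377, 610, 206, 35, 241, 276, 517, 12, 529, 541, 289, 49, 338, 387, 725, 331, 275, 606, 100, 706, 25, 731, 756, 706, 681, 606, 506, 331, 56, 387, 443, 49, 492, 541, 252, 12, 264, 276, 540, 35, 575, 610, 404, 233, 637, 89, 726, 34, 760, 13, 773, 5, 778, 2, 780, 1, 0, 1, 1, 2, 3, 5, 8, 13, 21, 34, 55, 89, 144, 233, 377, 610, 206, 35, 241, 276, 517, 12, 529, 541, 289, 49, 338, 387, 725, 331, 275, 606, 100, 706, 25, 731, 756, 706, 681, 606, 506, 331, 56, 387
F(113) mod 781 = 387


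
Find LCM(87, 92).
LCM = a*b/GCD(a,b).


GCD(87, 92) = 1
LCM = 87*92/1 = 8004/1 = 8004

LCM = 8004


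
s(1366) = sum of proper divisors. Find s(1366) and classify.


Proper divisors: 1, 2, 683
Sum = 1 + 2 + 683 = 686
686 < 1366 → deficient

s(1366) = 686 (deficient)


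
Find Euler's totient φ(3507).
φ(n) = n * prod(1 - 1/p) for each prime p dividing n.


3507 = 3 × 7 × 167
Prime factors: 3, 7, 167
φ(3507) = 3507 × (1-1/3) × (1-1/7) × (1-1/167)
= 3507 × 2/3 × 6/7 × 166/167 = 1992

φ(3507) = 1992


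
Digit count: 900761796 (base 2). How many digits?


900761796 in base 2 = 110101101100001000100011000100
Number of digits = 30

30 digits (base 2)


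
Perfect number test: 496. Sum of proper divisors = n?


Proper divisors of 496: 1, 2, 4, 8, 16, 31, 62, 124, 248
Sum = 1 + 2 + 4 + 8 + 16 + 31 + 62 + 124 + 248 = 496

Yes, 496 is perfect (496 = 496)


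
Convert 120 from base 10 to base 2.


120 (base 10) = 120 (decimal)
120 (decimal) = 1111000 (base 2)


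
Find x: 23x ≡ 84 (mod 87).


GCD(23, 87) = 1, unique solution
a^(-1) mod 87 = 53
x = 53 * 84 mod 87 = 15

x ≡ 15 (mod 87)


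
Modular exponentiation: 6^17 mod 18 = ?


6^1 mod 18 = 6
6^2 mod 18 = 0
6^3 mod 18 = 0
6^4 mod 18 = 0
6^5 mod 18 = 0
6^6 mod 18 = 0
6^7 mod 18 = 0
6^8 mod 18 = 0
6^9 mod 18 = 0
6^10 mod 18 = 0
6^11 mod 18 = 0
6^12 mod 18 = 0
6^13 mod 18 = 0
6^14 mod 18 = 0
6^15 mod 18 = 0
6^16 mod 18 = 0
6^17 mod 18 = 0


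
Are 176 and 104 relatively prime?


Euclidean algorithm:
176 = 1 * 104 + 72
104 = 1 * 72 + 32
72 = 2 * 32 + 8
32 = 4 * 8 + 0
GCD(176, 104) = 8

No, not coprime (GCD = 8)


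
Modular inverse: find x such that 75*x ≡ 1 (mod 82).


Use the extended Euclidean algorithm on (82, 75); each row r = 82*s + 75*t:
r=82, s=1, t=0
r=75, s=0, t=1
q=1: r=7, s=1, t=-1   [82*(1) + 75*(-1) = 7]
q=10: r=5, s=-10, t=11   [82*(-10) + 75*(11) = 5]
q=1: r=2, s=11, t=-12   [82*(11) + 75*(-12) = 2]
q=2: r=1, s=-32, t=35   [82*(-32) + 75*(35) = 1]
q=2: r=0, s=75, t=-82   [82*(75) + 75*(-82) = 0]
GCD = 1 with t = 35, so 75*(35) ≡ 1 (mod 82)
Inverse = 35 mod 82 = 35
Check: 75 * 35 = 2625 ≡ 1 (mod 82)

75^(-1) ≡ 35 (mod 82)


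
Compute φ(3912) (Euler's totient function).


3912 = 2^3 × 3 × 163
Prime factors: 2, 3, 163
φ(3912) = 3912 × (1-1/2) × (1-1/3) × (1-1/163)
= 3912 × 1/2 × 2/3 × 162/163 = 1296

φ(3912) = 1296


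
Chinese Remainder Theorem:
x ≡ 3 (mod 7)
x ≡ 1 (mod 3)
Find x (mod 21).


M = 7*3 = 21
M1 = M/7 = 3, M2 = M/3 = 7
M1^(-1) mod 7 = 5, M2^(-1) mod 3 = 1
x = 3*3*5 + 1*7*1 = 52
52 mod 21 = 10
Check: 10 mod 7 = 3 ✓, 10 mod 3 = 1 ✓

x ≡ 10 (mod 21)


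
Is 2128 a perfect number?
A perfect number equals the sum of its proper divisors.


Proper divisors of 2128: 1, 2, 4, 7, 8, 14, 16, 19, 28, 38, 56, 76, 112, 133, 152, 266, 304, 532, 1064
Sum = 1 + 2 + 4 + 7 + 8 + 14 + 16 + 19 + 28 + 38 + 56 + 76 + 112 + 133 + 152 + 266 + 304 + 532 + 1064 = 2832

No, 2128 is not perfect (2832 ≠ 2128)


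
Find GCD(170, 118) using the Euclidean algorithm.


170 = 1 * 118 + 52
118 = 2 * 52 + 14
52 = 3 * 14 + 10
14 = 1 * 10 + 4
10 = 2 * 4 + 2
4 = 2 * 2 + 0
GCD = 2


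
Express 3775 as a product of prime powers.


3775 / 5 = 755
755 / 5 = 151
151 / 151 = 1
3775 = 5^2 × 151


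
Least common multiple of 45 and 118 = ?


GCD(45, 118) = 1
LCM = 45*118/1 = 5310/1 = 5310

LCM = 5310


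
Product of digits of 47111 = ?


4 × 7 × 1 × 1 × 1 = 28


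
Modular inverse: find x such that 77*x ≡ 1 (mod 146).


Use the extended Euclidean algorithm on (146, 77); each row r = 146*s + 77*t:
r=146, s=1, t=0
r=77, s=0, t=1
q=1: r=69, s=1, t=-1   [146*(1) + 77*(-1) = 69]
q=1: r=8, s=-1, t=2   [146*(-1) + 77*(2) = 8]
q=8: r=5, s=9, t=-17   [146*(9) + 77*(-17) = 5]
q=1: r=3, s=-10, t=19   [146*(-10) + 77*(19) = 3]
q=1: r=2, s=19, t=-36   [146*(19) + 77*(-36) = 2]
q=1: r=1, s=-29, t=55   [146*(-29) + 77*(55) = 1]
q=2: r=0, s=77, t=-146   [146*(77) + 77*(-146) = 0]
GCD = 1 with t = 55, so 77*(55) ≡ 1 (mod 146)
Inverse = 55 mod 146 = 55
Check: 77 * 55 = 4235 ≡ 1 (mod 146)

77^(-1) ≡ 55 (mod 146)


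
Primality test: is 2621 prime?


Check divisors up to sqrt(2621) = 51.1957
No divisors found.
2621 is prime.

Yes, 2621 is prime


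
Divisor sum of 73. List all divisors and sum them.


Divisors of 73: 1, 73
Sum = 1 + 73 = 74

σ(73) = 74


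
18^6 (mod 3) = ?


18^1 mod 3 = 0
18^2 mod 3 = 0
18^3 mod 3 = 0
18^4 mod 3 = 0
18^5 mod 3 = 0
18^6 mod 3 = 0


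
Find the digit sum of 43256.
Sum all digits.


4 + 3 + 2 + 5 + 6 = 20


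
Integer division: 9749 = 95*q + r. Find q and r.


9749 = 95 * 102 + 59
Check: 9690 + 59 = 9749

q = 102, r = 59


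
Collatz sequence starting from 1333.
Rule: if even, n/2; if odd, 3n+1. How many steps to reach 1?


1333 → 4000 → 2000 → 1000 → 500 → 250 → 125 → 376 → 188 → 94 → 47 → 142 → 71 → 214 → 107 → 322 → 161 → 484 → 242 → 121 → 364 → 182 → 91 → 274 → 137 → 412 → 206 → 103 → 310 → 155 → 466 → 233 → 700 → 350 → 175 → 526 → 263 → 790 → 395 → 1186 → 593 → 1780 → 890 → 445 → 1336 → 668 → 334 → 167 → 502 → 251 → 754 → 377 → 1132 → 566 → 283 → 850 → 425 → 1276 → 638 → 319 → 958 → 479 → 1438 → 719 → 2158 → 1079 → 3238 → 1619 → 4858 → 2429 → 7288 → 3644 → 1822 → 911 → 2734 → 1367 → 4102 → 2051 → 6154 → 3077 → 9232 → 4616 → 2308 → 1154 → 577 → 1732 → 866 → 433 → 1300 → 650 → 325 → 976 → 488 → 244 → 122 → 61 → 184 → 92 → 46 → 23 → 70 → 35 → 106 → 53 → 160 → 80 → 40 → 20 → 10 → 5 → 16 → 8 → 4 → 2 → 1
Total steps = 114

114 steps


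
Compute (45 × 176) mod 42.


45 × 176 = 7920
7920 mod 42 = 24


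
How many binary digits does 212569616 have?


212569616 in base 2 = 1100101010111000111000010000
Number of digits = 28

28 digits (base 2)


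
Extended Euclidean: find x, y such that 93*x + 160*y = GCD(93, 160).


Tabular extended Euclidean (each row: r = 93*s + 160*t):
r=93, s=1, t=0
r=160, s=0, t=1
q=0: r=93, s=1, t=0   [93*(1) + 160*(0) = 93]
q=1: r=67, s=-1, t=1   [93*(-1) + 160*(1) = 67]
q=1: r=26, s=2, t=-1   [93*(2) + 160*(-1) = 26]
q=2: r=15, s=-5, t=3   [93*(-5) + 160*(3) = 15]
q=1: r=11, s=7, t=-4   [93*(7) + 160*(-4) = 11]
q=1: r=4, s=-12, t=7   [93*(-12) + 160*(7) = 4]
q=2: r=3, s=31, t=-18   [93*(31) + 160*(-18) = 3]
q=1: r=1, s=-43, t=25   [93*(-43) + 160*(25) = 1]
q=3: r=0, s=160, t=-93   [93*(160) + 160*(-93) = 0]
GCD = 1; from the row with r=1: x=-43, y=25
Check: 93*(-43) + 160*(25) = -3999 + 4000 = 1

GCD = 1, x = -43, y = 25


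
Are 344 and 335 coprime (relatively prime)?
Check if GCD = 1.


Euclidean algorithm:
344 = 1 * 335 + 9
335 = 37 * 9 + 2
9 = 4 * 2 + 1
2 = 2 * 1 + 0
GCD(344, 335) = 1

Yes, coprime (GCD = 1)


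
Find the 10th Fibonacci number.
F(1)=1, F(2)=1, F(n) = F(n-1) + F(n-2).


Sequence: 1, 1, 2, 3, 5, 8, 13, 21, 34, 55
F(10) = 55


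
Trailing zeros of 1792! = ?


floor(1792/5) = 358
floor(1792/25) = 71
floor(1792/125) = 14
floor(1792/625) = 2
Total = 445

445 trailing zeros


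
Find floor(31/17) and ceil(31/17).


31/17 = 1.8235
floor = 1
ceil = 2

floor = 1, ceil = 2


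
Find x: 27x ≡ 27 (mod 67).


GCD(27, 67) = 1, unique solution
a^(-1) mod 67 = 5
x = 5 * 27 mod 67 = 1

x ≡ 1 (mod 67)


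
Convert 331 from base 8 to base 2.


331 (base 8) = 217 (decimal)
217 (decimal) = 11011001 (base 2)


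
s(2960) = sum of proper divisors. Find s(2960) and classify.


Proper divisors: 1, 2, 4, 5, 8, 10, 16, 20, 37, 40, 74, 80, 148, 185, 296, 370, 592, 740, 1480
Sum = 1 + 2 + 4 + 5 + 8 + 10 + 16 + 20 + 37 + 40 + 74 + 80 + 148 + 185 + 296 + 370 + 592 + 740 + 1480 = 4108
4108 > 2960 → abundant

s(2960) = 4108 (abundant)


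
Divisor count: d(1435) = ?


1435 = 5^1 × 7^1 × 41^1
d(1435) = (1+1) × (1+1) × (1+1) = 8

8 divisors


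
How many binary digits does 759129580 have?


759129580 in base 2 = 101101001111110110010111101100
Number of digits = 30

30 digits (base 2)


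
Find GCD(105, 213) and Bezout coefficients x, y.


Tabular extended Euclidean (each row: r = 105*s + 213*t):
r=105, s=1, t=0
r=213, s=0, t=1
q=0: r=105, s=1, t=0   [105*(1) + 213*(0) = 105]
q=2: r=3, s=-2, t=1   [105*(-2) + 213*(1) = 3]
q=35: r=0, s=71, t=-35   [105*(71) + 213*(-35) = 0]
GCD = 3; from the row with r=3: x=-2, y=1
Check: 105*(-2) + 213*(1) = -210 + 213 = 3

GCD = 3, x = -2, y = 1


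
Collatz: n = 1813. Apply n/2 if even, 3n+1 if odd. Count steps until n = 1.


1813 → 5440 → 2720 → 1360 → 680 → 340 → 170 → 85 → 256 → 128 → 64 → 32 → 16 → 8 → 4 → 2 → 1
Total steps = 16

16 steps


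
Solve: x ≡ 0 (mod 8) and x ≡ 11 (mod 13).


M = 8*13 = 104
M1 = M/8 = 13, M2 = M/13 = 8
M1^(-1) mod 8 = 5, M2^(-1) mod 13 = 5
x = 0*13*5 + 11*8*5 = 440
440 mod 104 = 24
Check: 24 mod 8 = 0 ✓, 24 mod 13 = 11 ✓

x ≡ 24 (mod 104)


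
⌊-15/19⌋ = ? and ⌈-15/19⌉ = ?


-15/19 = -0.7895
floor = -1
ceil = 0

floor = -1, ceil = 0


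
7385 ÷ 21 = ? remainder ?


7385 = 21 * 351 + 14
Check: 7371 + 14 = 7385

q = 351, r = 14


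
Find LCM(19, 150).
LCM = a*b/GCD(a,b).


GCD(19, 150) = 1
LCM = 19*150/1 = 2850/1 = 2850

LCM = 2850


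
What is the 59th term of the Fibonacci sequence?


Sequence: 1, 1, 2, 3, 5, 8, 13, 21, 34, 55, 89, 144, 233, 377, 610, 987, 1597, 2584, 4181, 6765, 10946, 17711, 28657, 46368, 75025, 121393, 196418, 317811, 514229, 832040, 1346269, 2178309, 3524578, 5702887, 9227465, 14930352, 24157817, 39088169, 63245986, 102334155, 165580141, 267914296, 433494437, 701408733, 1134903170, 1836311903, 2971215073, 4807526976, 7778742049, 12586269025, 20365011074, 32951280099, 53316291173, 86267571272, 139583862445, 225851433717, 365435296162, 591286729879, 956722026041
F(59) = 956722026041


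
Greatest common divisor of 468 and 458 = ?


468 = 1 * 458 + 10
458 = 45 * 10 + 8
10 = 1 * 8 + 2
8 = 4 * 2 + 0
GCD = 2


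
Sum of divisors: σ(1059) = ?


Divisors of 1059: 1, 3, 353, 1059
Sum = 1 + 3 + 353 + 1059 = 1416

σ(1059) = 1416


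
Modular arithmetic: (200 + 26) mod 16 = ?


200 + 26 = 226
226 mod 16 = 2


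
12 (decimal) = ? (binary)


12 (base 10) = 12 (decimal)
12 (decimal) = 1100 (base 2)


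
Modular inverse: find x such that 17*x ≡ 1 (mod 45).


Use the extended Euclidean algorithm on (45, 17); each row r = 45*s + 17*t:
r=45, s=1, t=0
r=17, s=0, t=1
q=2: r=11, s=1, t=-2   [45*(1) + 17*(-2) = 11]
q=1: r=6, s=-1, t=3   [45*(-1) + 17*(3) = 6]
q=1: r=5, s=2, t=-5   [45*(2) + 17*(-5) = 5]
q=1: r=1, s=-3, t=8   [45*(-3) + 17*(8) = 1]
q=5: r=0, s=17, t=-45   [45*(17) + 17*(-45) = 0]
GCD = 1 with t = 8, so 17*(8) ≡ 1 (mod 45)
Inverse = 8 mod 45 = 8
Check: 17 * 8 = 136 ≡ 1 (mod 45)

17^(-1) ≡ 8 (mod 45)


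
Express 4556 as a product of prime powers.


4556 / 2 = 2278
2278 / 2 = 1139
1139 / 17 = 67
67 / 67 = 1
4556 = 2^2 × 17 × 67


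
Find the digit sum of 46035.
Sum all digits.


4 + 6 + 0 + 3 + 5 = 18


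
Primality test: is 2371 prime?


Check divisors up to sqrt(2371) = 48.6929
No divisors found.
2371 is prime.

Yes, 2371 is prime


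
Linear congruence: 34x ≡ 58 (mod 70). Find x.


GCD(34, 70) = 2 divides 58
Divide: 17x ≡ 29 (mod 35)
x ≡ 12 (mod 35)


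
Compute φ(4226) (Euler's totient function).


4226 = 2 × 2113
Prime factors: 2, 2113
φ(4226) = 4226 × (1-1/2) × (1-1/2113)
= 4226 × 1/2 × 2112/2113 = 2112

φ(4226) = 2112


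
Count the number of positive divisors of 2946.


2946 = 2^1 × 3^1 × 491^1
d(2946) = (1+1) × (1+1) × (1+1) = 8

8 divisors


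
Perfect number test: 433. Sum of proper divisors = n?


Proper divisors of 433: 1
Sum = 1 = 1

No, 433 is not perfect (1 ≠ 433)


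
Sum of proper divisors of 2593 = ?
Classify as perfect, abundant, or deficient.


Proper divisors: 1
Sum = 1 = 1
1 < 2593 → deficient

s(2593) = 1 (deficient)


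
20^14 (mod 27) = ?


20^1 mod 27 = 20
20^2 mod 27 = 22
20^3 mod 27 = 8
20^4 mod 27 = 25
20^5 mod 27 = 14
20^6 mod 27 = 10
20^7 mod 27 = 11
20^8 mod 27 = 4
20^9 mod 27 = 26
20^10 mod 27 = 7
20^11 mod 27 = 5
20^12 mod 27 = 19
20^13 mod 27 = 2
20^14 mod 27 = 13


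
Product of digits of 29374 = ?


2 × 9 × 3 × 7 × 4 = 1512


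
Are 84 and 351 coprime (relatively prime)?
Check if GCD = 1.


Euclidean algorithm:
351 = 4 * 84 + 15
84 = 5 * 15 + 9
15 = 1 * 9 + 6
9 = 1 * 6 + 3
6 = 2 * 3 + 0
GCD(84, 351) = 3

No, not coprime (GCD = 3)


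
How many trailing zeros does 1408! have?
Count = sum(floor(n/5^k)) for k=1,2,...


floor(1408/5) = 281
floor(1408/25) = 56
floor(1408/125) = 11
floor(1408/625) = 2
Total = 350

350 trailing zeros


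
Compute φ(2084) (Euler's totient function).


2084 = 2^2 × 521
Prime factors: 2, 521
φ(2084) = 2084 × (1-1/2) × (1-1/521)
= 2084 × 1/2 × 520/521 = 1040

φ(2084) = 1040


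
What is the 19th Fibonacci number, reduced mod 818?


F(k) mod 818 for k=1..19:
1, 1, 2, 3, 5, 8, 13, 21, 34, 55, 89, 144, 233, 377, 610, 169, 779, 130, 91
F(19) mod 818 = 91


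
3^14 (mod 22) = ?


3^1 mod 22 = 3
3^2 mod 22 = 9
3^3 mod 22 = 5
3^4 mod 22 = 15
3^5 mod 22 = 1
3^6 mod 22 = 3
3^7 mod 22 = 9
3^8 mod 22 = 5
3^9 mod 22 = 15
3^10 mod 22 = 1
3^11 mod 22 = 3
3^12 mod 22 = 9
3^13 mod 22 = 5
3^14 mod 22 = 15


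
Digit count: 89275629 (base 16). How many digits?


89275629 in base 16 = 5523CED
Number of digits = 7

7 digits (base 16)


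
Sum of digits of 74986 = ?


7 + 4 + 9 + 8 + 6 = 34


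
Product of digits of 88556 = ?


8 × 8 × 5 × 5 × 6 = 9600


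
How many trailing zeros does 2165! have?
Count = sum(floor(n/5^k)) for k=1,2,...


floor(2165/5) = 433
floor(2165/25) = 86
floor(2165/125) = 17
floor(2165/625) = 3
Total = 539

539 trailing zeros


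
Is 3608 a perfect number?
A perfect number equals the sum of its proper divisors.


Proper divisors of 3608: 1, 2, 4, 8, 11, 22, 41, 44, 82, 88, 164, 328, 451, 902, 1804
Sum = 1 + 2 + 4 + 8 + 11 + 22 + 41 + 44 + 82 + 88 + 164 + 328 + 451 + 902 + 1804 = 3952

No, 3608 is not perfect (3952 ≠ 3608)


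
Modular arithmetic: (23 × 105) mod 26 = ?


23 × 105 = 2415
2415 mod 26 = 23


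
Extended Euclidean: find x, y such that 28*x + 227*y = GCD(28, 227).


Tabular extended Euclidean (each row: r = 28*s + 227*t):
r=28, s=1, t=0
r=227, s=0, t=1
q=0: r=28, s=1, t=0   [28*(1) + 227*(0) = 28]
q=8: r=3, s=-8, t=1   [28*(-8) + 227*(1) = 3]
q=9: r=1, s=73, t=-9   [28*(73) + 227*(-9) = 1]
q=3: r=0, s=-227, t=28   [28*(-227) + 227*(28) = 0]
GCD = 1; from the row with r=1: x=73, y=-9
Check: 28*(73) + 227*(-9) = 2044 - 2043 = 1

GCD = 1, x = 73, y = -9


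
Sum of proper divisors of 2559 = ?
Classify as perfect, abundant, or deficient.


Proper divisors: 1, 3, 853
Sum = 1 + 3 + 853 = 857
857 < 2559 → deficient

s(2559) = 857 (deficient)


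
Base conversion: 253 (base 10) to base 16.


253 (base 10) = 253 (decimal)
253 (decimal) = FD (base 16)


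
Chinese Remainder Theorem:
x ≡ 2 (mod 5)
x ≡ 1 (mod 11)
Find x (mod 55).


M = 5*11 = 55
M1 = M/5 = 11, M2 = M/11 = 5
M1^(-1) mod 5 = 1, M2^(-1) mod 11 = 9
x = 2*11*1 + 1*5*9 = 67
67 mod 55 = 12
Check: 12 mod 5 = 2 ✓, 12 mod 11 = 1 ✓

x ≡ 12 (mod 55)


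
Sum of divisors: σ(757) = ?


Divisors of 757: 1, 757
Sum = 1 + 757 = 758

σ(757) = 758


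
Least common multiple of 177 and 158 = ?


GCD(177, 158) = 1
LCM = 177*158/1 = 27966/1 = 27966

LCM = 27966


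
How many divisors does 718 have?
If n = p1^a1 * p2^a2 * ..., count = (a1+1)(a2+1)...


718 = 2^1 × 359^1
d(718) = (1+1) × (1+1) = 4

4 divisors


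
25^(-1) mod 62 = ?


Use the extended Euclidean algorithm on (62, 25); each row r = 62*s + 25*t:
r=62, s=1, t=0
r=25, s=0, t=1
q=2: r=12, s=1, t=-2   [62*(1) + 25*(-2) = 12]
q=2: r=1, s=-2, t=5   [62*(-2) + 25*(5) = 1]
q=12: r=0, s=25, t=-62   [62*(25) + 25*(-62) = 0]
GCD = 1 with t = 5, so 25*(5) ≡ 1 (mod 62)
Inverse = 5 mod 62 = 5
Check: 25 * 5 = 125 ≡ 1 (mod 62)

25^(-1) ≡ 5 (mod 62)


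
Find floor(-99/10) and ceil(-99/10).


-99/10 = -9.9000
floor = -10
ceil = -9

floor = -10, ceil = -9


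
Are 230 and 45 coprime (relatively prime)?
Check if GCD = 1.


Euclidean algorithm:
230 = 5 * 45 + 5
45 = 9 * 5 + 0
GCD(230, 45) = 5

No, not coprime (GCD = 5)


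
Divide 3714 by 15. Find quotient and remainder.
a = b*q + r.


3714 = 15 * 247 + 9
Check: 3705 + 9 = 3714

q = 247, r = 9


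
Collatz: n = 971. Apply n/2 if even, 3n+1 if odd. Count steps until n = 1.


971 → 2914 → 1457 → 4372 → 2186 → 1093 → 3280 → 1640 → 820 → 410 → 205 → 616 → 308 → 154 → 77 → 232 → 116 → 58 → 29 → 88 → 44 → 22 → 11 → 34 → 17 → 52 → 26 → 13 → 40 → 20 → 10 → 5 → 16 → 8 → 4 → 2 → 1
Total steps = 36

36 steps
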